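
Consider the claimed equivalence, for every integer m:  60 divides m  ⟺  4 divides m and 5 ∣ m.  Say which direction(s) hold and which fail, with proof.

Forward direction. If 60 ∣ m, write m = 60q. Since 60 = 15·4, m = 4·(15q), so 4 ∣ m; and since 60 = 12·5, m = 5·(12q), so 5 ∣ m.

Converse. This fails: take m = 20. Both 4 ∣ 20 and 5 ∣ 20, yet 20 is not a multiple of 60 (since 20 = 0·60 + 20), so 60 ∤ 20.

Only the forward implication holds.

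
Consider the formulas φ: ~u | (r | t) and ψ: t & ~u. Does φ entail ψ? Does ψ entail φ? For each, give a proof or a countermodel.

(⟹) This fails. Under r = F, t = F, u = F, the left side is true but the right side is false.

(⟸) Assume the antecedent. If r is true, ~u | (r | t) reduces to true regardless of the other variables. If r is false, the antecedent forces (r = F, t = T, u = F), and ~u | (r | t) holds there. Either way ~u | (r | t) holds.

(⇒) fails; (⇐) holds.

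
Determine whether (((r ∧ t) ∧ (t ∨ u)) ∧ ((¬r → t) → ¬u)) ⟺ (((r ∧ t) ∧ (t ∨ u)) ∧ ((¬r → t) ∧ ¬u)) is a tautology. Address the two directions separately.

Both directions hold; the statement is true.

Forward direction. Assume the antecedent. If u is true, the antecedent cannot hold. If u is false, the antecedent forces (u = F, t = T, r = T), and the consequent holds there. Either way the consequent holds.

Converse. Assume the antecedent. If u is true, the antecedent cannot hold. If u is false, the antecedent forces (u = F, t = T, r = T), and the consequent holds there. Either way the consequent holds.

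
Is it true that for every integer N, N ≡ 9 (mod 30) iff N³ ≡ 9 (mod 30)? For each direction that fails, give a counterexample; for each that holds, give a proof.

(⇒) Suppose N ≡ 9 (mod 30). Write N = 30j + 9. Then (30j + 9)³ = 27000j³ + 24300j² + 7290j + 729 = 30(900j³ + 810j² + 243j + 24) + 9, so N³ ≡ 9 (mod 30).

(⇐) Conversely, suppose N³ ≡ 9 (mod 30). The only residue r in {0, …, 29} with r³ ≡ 9 (mod 30) is r = 9, so N ≡ 9 (mod 30).

Equivalent; both directions hold.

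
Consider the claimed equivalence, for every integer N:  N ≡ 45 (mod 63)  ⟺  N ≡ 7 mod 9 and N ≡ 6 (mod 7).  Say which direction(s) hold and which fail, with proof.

(⟹) This fails: N = 45 gives 45 ≡ 45 (mod 63) but 45 ≡ 0 (mod 9), so the conjunction on the right does not hold.

(⟸) This fails: N = 34 satisfies both congruences on the right (34 ≡ 7 mod 9 and 34 ≡ 6 mod 7) yet 34 ≡ 34 (mod 63), not 45.

Neither direction holds.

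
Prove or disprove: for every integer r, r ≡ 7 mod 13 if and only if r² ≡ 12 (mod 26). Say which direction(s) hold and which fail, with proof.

Forward direction. This fails: take r = 7. Then 7 ≡ 7 (mod 13), but 7² = 49 ≡ 23 (mod 26), not 12.

Converse. This fails: take r = 8. Then 8² = 64 ≡ 12 (mod 26), yet 8 ≡ 8 (mod 13), not 7.

(⇒) fails and (⇐) fails.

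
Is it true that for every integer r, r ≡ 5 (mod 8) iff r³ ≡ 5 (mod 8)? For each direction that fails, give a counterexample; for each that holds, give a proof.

Converse. For the converse, argue contrapositively. If r ≢ 5 (mod 8), then r is congruent to one of 0, 1, 2, 3, 4, 6, 7 modulo 8, and these give r³ ≡ 0, 1, 0, 3, 0, 0, 7 respectively — never 5.

Forward direction. Suppose r ≡ 5 (mod 8). Write r = 8j + 5. Then (8j + 5)³ = 512j³ + 960j² + 600j + 125 = 8(64j³ + 120j² + 75j + 15) + 5, so r³ ≡ 5 (mod 8).

Both directions hold.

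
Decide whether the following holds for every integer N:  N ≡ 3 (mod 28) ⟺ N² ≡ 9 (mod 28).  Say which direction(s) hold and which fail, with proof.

[⇒] Suppose N ≡ 3 (mod 28). Write N = 28j + 3. Then (28j + 3)² = 784j² + 168j + 9 = 28(28j² + 6j) + 9, so N² ≡ 9 (mod 28).

[⇐] This fails: take N = 11. Then 11² = 121 ≡ 9 (mod 28), yet 11 ≡ 11 (mod 28), not 3.

(⇒) holds; (⇐) fails.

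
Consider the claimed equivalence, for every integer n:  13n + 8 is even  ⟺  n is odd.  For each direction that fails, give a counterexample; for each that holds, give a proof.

(⟹) This fails: n = 6 gives 13n + 8 = 86, which is even, but 6 is even, not odd.

(⟸) This also fails: n = 7 is odd, but 13n + 8 = 99 is odd, not even.

Neither direction holds.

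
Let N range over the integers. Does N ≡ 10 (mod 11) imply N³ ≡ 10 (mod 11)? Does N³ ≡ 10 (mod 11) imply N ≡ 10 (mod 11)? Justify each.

[⇐] Suppose N³ ≡ 10 (mod 11). The only residue r in {0, …, 10} with r³ ≡ 10 (mod 11) is r = 10, so N ≡ 10 (mod 11).

[⇒] Suppose N ≡ 10 (mod 11). Write N = 11j + 10. Then (11j + 10)³ = 1331j³ + 3630j² + 3300j + 1000 = 11(121j³ + 330j² + 300j + 90) + 10, so N³ ≡ 10 (mod 11).

Both directions hold; the statement is true.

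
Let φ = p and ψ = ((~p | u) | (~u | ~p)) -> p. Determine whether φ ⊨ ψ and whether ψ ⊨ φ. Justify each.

Both directions hold; the statement is true.

Converse. Assume the antecedent. If u is true, the antecedent forces (u = T, p = T), and p holds there. If u is false, the antecedent forces (u = F, p = T), and p holds there. Either way p holds.

Forward direction. Assume the antecedent. If u is true, the antecedent forces (u = T, p = T), and ((~p | u) | (~u | ~p)) -> p holds there. If u is false, the antecedent forces (u = F, p = T), and ((~p | u) | (~u | ~p)) -> p holds there. Either way ((~p | u) | (~u | ~p)) -> p holds.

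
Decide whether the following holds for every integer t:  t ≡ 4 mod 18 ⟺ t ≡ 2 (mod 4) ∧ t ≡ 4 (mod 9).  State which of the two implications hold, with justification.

Forward direction. This fails: t = 4 gives 4 ≡ 4 (mod 18) but 4 ≡ 0 (mod 4), so the conjunction on the right does not hold.

Converse. If t ≡ 2 (mod 4) and t ≡ 4 (mod 9), then by the Chinese remainder theorem t ≡ 22 (mod 36). Since 22 ≡ 4 (mod 18) and 18 ∣ 36, we get t ≡ 4 (mod 18).

(⇒) fails; (⇐) holds.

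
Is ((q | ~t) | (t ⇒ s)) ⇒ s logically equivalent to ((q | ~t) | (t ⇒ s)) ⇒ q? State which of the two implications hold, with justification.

(⇒) This fails. Under q = F, t = F, s = T, the left side is true but the right side is false.

(⇐) This fails. Under q = T, t = F, s = F, the left side is false but the right side is true.

Both directions fail.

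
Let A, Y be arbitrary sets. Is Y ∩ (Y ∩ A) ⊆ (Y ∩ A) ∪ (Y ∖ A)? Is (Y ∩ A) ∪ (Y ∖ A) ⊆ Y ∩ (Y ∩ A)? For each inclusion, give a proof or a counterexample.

The sets are not equal: only the forward inclusion holds.

(⊆) Let x ∈ Y ∩ (Y ∩ A). Then x ∈ A ∩ Y, from which x ∈ (Y ∩ A) ∪ (Y ∖ A).

(⊇) This inclusion fails. Take A = ∅, Y = {1}; then 1 ∈ (Y ∩ A) ∪ (Y ∖ A) but 1 ∉ Y ∩ (Y ∩ A).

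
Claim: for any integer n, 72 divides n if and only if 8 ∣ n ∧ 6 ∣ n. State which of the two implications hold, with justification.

Not equivalent: only (⇒) holds.

(⟸) This fails: take n = 24. Both 8 ∣ 24 and 6 ∣ 24, yet 24 is not a multiple of 72 (since 24 = 0·72 + 24), so 72 ∤ 24.

(⟹) If 72 ∣ n, write n = 72q. Since 72 = 9·8, n = 8·(9q), so 8 ∣ n; and since 72 = 12·6, n = 6·(12q), so 6 ∣ n.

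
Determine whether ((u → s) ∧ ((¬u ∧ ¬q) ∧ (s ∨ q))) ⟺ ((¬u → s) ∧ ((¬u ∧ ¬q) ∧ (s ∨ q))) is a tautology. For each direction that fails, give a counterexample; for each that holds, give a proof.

Both directions hold; the statement is true.

Converse. Assume the antecedent. If q is true, the antecedent cannot hold. If q is false, the antecedent forces (q = F, s = T, u = F), and the consequent holds there. Either way the consequent holds.

Forward direction. Assume the antecedent. If q is true, the antecedent cannot hold. If q is false, the antecedent forces (q = F, s = T, u = F), and the consequent holds there. Either way the consequent holds.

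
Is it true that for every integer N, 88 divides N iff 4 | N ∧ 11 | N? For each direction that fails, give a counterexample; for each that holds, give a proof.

The forward direction holds; the converse fails.

Converse. This fails: take N = 44. Both 4 ∣ 44 and 11 ∣ 44, yet 44 is not a multiple of 88 (since 44 = 0·88 + 44), so 88 ∤ 44.

Forward direction. If 88 ∣ N, write N = 88q. Since 88 = 22·4, N = 4·(22q), so 4 ∣ N; and since 88 = 8·11, N = 11·(8q), so 11 ∣ N.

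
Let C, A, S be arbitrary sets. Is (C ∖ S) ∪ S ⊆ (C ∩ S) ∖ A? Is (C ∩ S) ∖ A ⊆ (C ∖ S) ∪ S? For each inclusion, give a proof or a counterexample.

Reverse inclusion. Let x ∈ (C ∩ S) ∖ A. Then x ∈ C ∩ S and x ∉ A, from which x ∈ (C ∖ S) ∪ S.

Forward inclusion. This inclusion fails. Take C = {1}, A = ∅, S = ∅; then 1 ∈ (C ∖ S) ∪ S but 1 ∉ (C ∩ S) ∖ A.

Only the reverse inclusion holds.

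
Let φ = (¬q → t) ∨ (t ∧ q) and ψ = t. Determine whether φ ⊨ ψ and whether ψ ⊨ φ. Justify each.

[⇒] This fails. Under q = T, t = F, the left side is true but the right side is false.

[⇐] Assume the antecedent. If q is true, (¬q → t) ∨ (t ∧ q) reduces to true regardless of the other variables. If q is false, the antecedent forces (q = F, t = T), and (¬q → t) ∨ (t ∧ q) holds there. Either way (¬q → t) ∨ (t ∧ q) holds.

Only the reverse direction holds.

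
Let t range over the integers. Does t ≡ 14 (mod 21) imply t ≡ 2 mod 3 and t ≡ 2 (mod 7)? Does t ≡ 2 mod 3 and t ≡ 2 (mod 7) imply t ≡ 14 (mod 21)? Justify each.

Neither direction holds.

[⇒] This fails: t = 14 gives 14 ≡ 14 (mod 21) but 14 ≡ 0 (mod 7), so the conjunction on the right does not hold.

[⇐] This fails: t = 2 satisfies both congruences on the right (2 ≡ 2 mod 3 and 2 ≡ 2 mod 7) yet 2 ≡ 2 (mod 21), not 14.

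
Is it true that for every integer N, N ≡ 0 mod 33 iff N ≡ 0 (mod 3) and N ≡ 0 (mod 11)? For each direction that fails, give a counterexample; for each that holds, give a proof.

(⇒) Suppose N ≡ 0 (mod 33); write N = 33j + 0. Since 3 ∣ 33, reducing mod 3 gives N ≡ 0 (mod 3); since 11 ∣ 33, reducing mod 11 gives N ≡ 0 (mod 11).

(⇐) Conversely, if N ≡ 0 (mod 3) and N ≡ 0 (mod 11), then by the Chinese remainder theorem N ≡ 0 (mod 33). This is exactly N ≡ 0 (mod 33).

Both directions hold.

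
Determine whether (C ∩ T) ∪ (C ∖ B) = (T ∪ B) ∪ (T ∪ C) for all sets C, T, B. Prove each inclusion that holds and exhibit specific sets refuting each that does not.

The sets are not equal: only the forward inclusion holds.

(⊆) Let x ∈ (C ∩ T) ∪ (C ∖ B). Then either x ∈ C and x ∉ T, B; or x ∈ C ∩ T and x ∉ B; or x ∈ C ∩ T ∩ B. In each case x ∈ (T ∪ B) ∪ (T ∪ C), so (C ∩ T) ∪ (C ∖ B) ⊆ (T ∪ B) ∪ (T ∪ C).

(⊇) This inclusion fails. Take C = ∅, T = {1}, B = ∅; then 1 ∈ (T ∪ B) ∪ (T ∪ C) but 1 ∉ (C ∩ T) ∪ (C ∖ B).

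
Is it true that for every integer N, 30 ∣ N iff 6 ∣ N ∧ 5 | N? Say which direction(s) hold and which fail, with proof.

(←) Suppose 6 ∣ N and 5 ∣ N. Any common multiple of 6 and 5 is a multiple of their lcm; here gcd(6, 5) = 1, so lcm(6, 5) = 6·5 = 30, so 30 ∣ N.

(→) If 30 ∣ N, write N = 30q. Since 30 = 5·6, N = 6·(5q), so 6 ∣ N; and since 30 = 6·5, N = 5·(6q), so 5 ∣ N.

Both directions hold.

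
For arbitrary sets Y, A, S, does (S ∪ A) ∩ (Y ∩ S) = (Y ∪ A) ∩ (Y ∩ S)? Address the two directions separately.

(⊆) Let x ∈ (S ∪ A) ∩ (Y ∩ S). Then either x ∈ Y ∩ S and x ∉ A; or x ∈ Y ∩ A ∩ S. In each case x ∈ (Y ∪ A) ∩ (Y ∩ S), so (S ∪ A) ∩ (Y ∩ S) ⊆ (Y ∪ A) ∩ (Y ∩ S).

(⊇) Let x ∈ (Y ∪ A) ∩ (Y ∩ S). Then either x ∈ Y ∩ S and x ∉ A; or x ∈ Y ∩ A ∩ S. In each case x ∈ (S ∪ A) ∩ (Y ∩ S), so (Y ∪ A) ∩ (Y ∩ S) ⊆ (S ∪ A) ∩ (Y ∩ S).

Both inclusions hold.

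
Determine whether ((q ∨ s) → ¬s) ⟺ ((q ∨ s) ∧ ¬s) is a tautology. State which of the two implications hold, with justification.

Only the converse holds.

(⟸) Assume the antecedent. If q is true, the antecedent forces (q = T, s = F), and (q ∨ s) → ¬s holds there. If q is false, the antecedent cannot hold. Either way (q ∨ s) → ¬s holds.

(⟹) This fails. Under q = F, s = F, the left side is true but the right side is false.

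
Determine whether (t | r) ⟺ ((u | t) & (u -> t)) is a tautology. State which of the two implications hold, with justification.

Only the converse holds.

(←) Assume the antecedent. If u is true, the antecedent forces (u = T, t = T, r = F) or (u = T, t = T, r = T), and t | r holds there. If u is false, the antecedent forces (u = F, t = T, r = F) or (u = F, t = T, r = T), and t | r holds there. Either way t | r holds.

(→) This fails. Under u = F, t = F, r = T, the left side is true but the right side is false.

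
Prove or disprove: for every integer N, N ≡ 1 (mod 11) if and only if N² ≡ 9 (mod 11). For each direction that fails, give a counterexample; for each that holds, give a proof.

(⟹) This fails: take N = 1. Then 1 ≡ 1 (mod 11), but 1² = 1 ≡ 1 (mod 11), not 9.

(⟸) This fails: take N = 3. Then 3² = 9 ≡ 9 (mod 11), yet 3 ≡ 3 (mod 11), not 1.

Neither implication holds.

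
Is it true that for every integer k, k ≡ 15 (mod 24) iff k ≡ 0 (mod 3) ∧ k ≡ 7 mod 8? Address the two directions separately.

(→) Suppose k ≡ 15 (mod 24); write k = 24j + 15. Since 3 ∣ 24, reducing mod 3 gives k ≡ 15 ≡ 0 (mod 3); since 8 ∣ 24, reducing mod 8 gives k ≡ 15 ≡ 7 (mod 8).

(←) Conversely, if k ≡ 0 (mod 3) and k ≡ 7 (mod 8), then by the Chinese remainder theorem k ≡ 15 (mod 24). This is exactly k ≡ 15 (mod 24).

Both implications hold.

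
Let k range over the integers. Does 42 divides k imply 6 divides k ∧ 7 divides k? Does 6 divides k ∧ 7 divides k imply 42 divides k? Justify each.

(→) If 42 ∣ k, write k = 42q. Since 42 = 7·6, k = 6·(7q), so 6 ∣ k; and since 42 = 6·7, k = 7·(6q), so 7 ∣ k.

(←) Suppose 6 ∣ k and 7 ∣ k. Any common multiple of 6 and 7 is a multiple of their lcm; here gcd(6, 7) = 1, so lcm(6, 7) = 6·7 = 42, so 42 ∣ k.

The biconditional holds.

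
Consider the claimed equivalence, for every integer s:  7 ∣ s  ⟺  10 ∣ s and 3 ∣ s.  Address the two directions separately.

(→) This fails: take s = 7. Certainly 7 ∣ 7, but 10 ∤ 7.

(←) This fails: take s = 30. Both 10 ∣ 30 and 3 ∣ 30, yet 30 is not a multiple of 7 (since 30 = 4·7 + 2), so 7 ∤ 30.

Both directions fail.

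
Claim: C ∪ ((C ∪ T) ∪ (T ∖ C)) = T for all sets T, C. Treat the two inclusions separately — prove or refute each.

Forward inclusion. This inclusion fails. Take T = ∅, C = {1}; then 1 ∈ C ∪ ((C ∪ T) ∪ (T ∖ C)) but 1 ∉ T.

Reverse inclusion. Let x ∈ T. Then either x ∈ T and x ∉ C; or x ∈ T ∩ C. In each case x ∈ C ∪ ((C ∪ T) ∪ (T ∖ C)), so T ⊆ C ∪ ((C ∪ T) ∪ (T ∖ C)).

(⊆) fails; (⊇) holds.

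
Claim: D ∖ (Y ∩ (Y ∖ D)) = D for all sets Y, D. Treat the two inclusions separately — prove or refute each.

Both inclusions hold; the sets are equal.

(⟹) Let x ∈ D ∖ (Y ∩ (Y ∖ D)). Then either x ∈ D and x ∉ Y; or x ∈ Y ∩ D. In each case x ∈ D, so D ∖ (Y ∩ (Y ∖ D)) ⊆ D.

(⟸) Let x ∈ D. Then either x ∈ D and x ∉ Y; or x ∈ Y ∩ D. In each case x ∈ D ∖ (Y ∩ (Y ∖ D)), so D ⊆ D ∖ (Y ∩ (Y ∖ D)).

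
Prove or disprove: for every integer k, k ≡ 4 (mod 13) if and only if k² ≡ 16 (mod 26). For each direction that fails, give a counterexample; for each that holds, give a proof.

Both directions fail.

(→) This fails: take k = 17. Then 17 ≡ 4 (mod 13), but 17² = 289 ≡ 3 (mod 26), not 16.

(←) This fails: take k = 22. Then 22² = 484 ≡ 16 (mod 26), yet 22 ≡ 9 (mod 13), not 4.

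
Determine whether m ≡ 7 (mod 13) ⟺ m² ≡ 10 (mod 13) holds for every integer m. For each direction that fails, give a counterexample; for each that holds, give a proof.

(⇒) Suppose m ≡ 7 (mod 13). Write m = 13j + 7. Then (13j + 7)² = 169j² + 182j + 49 = 13(13j² + 14j + 3) + 10, so m² ≡ 10 (mod 13).

(⇐) This fails: take m = 6. Then 6² = 36 ≡ 10 (mod 13), yet 6 ≡ 6 (mod 13), not 7.

Only the forward direction holds.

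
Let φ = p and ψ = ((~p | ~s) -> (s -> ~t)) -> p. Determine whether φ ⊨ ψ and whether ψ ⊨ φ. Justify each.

(⇐) This fails. Under t = T, s = T, p = F, the left side is false but the right side is true.

(⇒) Assume the antecedent. If t is true, the antecedent forces (t = T, s = F, p = T) or (t = T, s = T, p = T), and ((~p | ~s) -> (s -> ~t)) -> p holds there. If t is false, the antecedent forces (t = F, s = F, p = T) or (t = F, s = T, p = T), and ((~p | ~s) -> (s -> ~t)) -> p holds there. Either way ((~p | ~s) -> (s -> ~t)) -> p holds.

(⇒) holds; (⇐) fails.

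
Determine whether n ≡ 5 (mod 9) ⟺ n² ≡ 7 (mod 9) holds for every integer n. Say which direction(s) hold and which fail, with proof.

(⇒) Suppose n ≡ 5 (mod 9). Write n = 9j + 5. Then (9j + 5)² = 81j² + 90j + 25 = 9(9j² + 10j + 2) + 7, so n² ≡ 7 (mod 9).

(⇐) This fails: take n = 4. Then 4² = 16 ≡ 7 (mod 9), yet 4 ≡ 4 (mod 9), not 5.

The forward direction holds; the converse fails.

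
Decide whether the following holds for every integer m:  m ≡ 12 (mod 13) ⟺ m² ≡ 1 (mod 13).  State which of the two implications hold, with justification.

(⟸) This fails: take m = 1. Then 1² = 1 ≡ 1 (mod 13), yet 1 ≡ 1 (mod 13), not 12.

(⟹) Suppose m ≡ 12 (mod 13). Write m = 13j + 12. Then (13j + 12)² = 169j² + 312j + 144 = 13(13j² + 24j + 11) + 1, so m² ≡ 1 (mod 13).

Only the forward direction holds.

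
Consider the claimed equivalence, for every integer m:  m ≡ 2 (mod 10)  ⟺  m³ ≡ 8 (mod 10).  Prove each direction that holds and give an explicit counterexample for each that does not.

Both directions hold.

Forward direction. Suppose m ≡ 2 (mod 10). Write m = 10j + 2. Then (10j + 2)³ = 1000j³ + 600j² + 120j + 8 = 10(100j³ + 60j² + 12j) + 8, so m³ ≡ 8 (mod 10).

Converse. Suppose m³ ≡ 8 (mod 10). The only residue r in {0, …, 9} with r³ ≡ 8 (mod 10) is r = 2, so m ≡ 2 (mod 10).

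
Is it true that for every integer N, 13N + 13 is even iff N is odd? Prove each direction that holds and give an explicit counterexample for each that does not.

(⟹) Suppose 13N + 13 is even. Since 13 is odd, 13N and N have the same parity, so 13N + 13 ≡ N + 13 (mod 2). As 13 is odd, 13N + 13 is even exactly when N is odd. Thus N is odd.

(⟸) Conversely, suppose N is odd; write N = 2j + 1. Then 13N + 13 = 13·(2j + 1) + 13 = 2·13j + 26, which is even.

The biconditional holds.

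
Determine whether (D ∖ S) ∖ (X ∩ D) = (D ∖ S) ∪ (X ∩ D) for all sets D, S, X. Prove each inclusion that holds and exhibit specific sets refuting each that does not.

(⟹) Let x ∈ (D ∖ S) ∖ (X ∩ D). Then x ∈ D and x ∉ S, X, from which x ∈ (D ∖ S) ∪ (X ∩ D).

(⟸) This inclusion fails. Take D = {1}, S = ∅, X = {1}; then 1 ∈ (D ∖ S) ∪ (X ∩ D) but 1 ∉ (D ∖ S) ∖ (X ∩ D).

The sets are not equal: only the forward inclusion holds.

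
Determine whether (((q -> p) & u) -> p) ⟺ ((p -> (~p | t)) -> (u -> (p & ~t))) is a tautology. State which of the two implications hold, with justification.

(⇐) Assume the antecedent. If u is true, the antecedent forces (q = F, u = T, t = F, p = T) or (q = T, u = T, t = F, p = T), and ((q -> p) & u) -> p holds there. If u is false, ((q -> p) & u) -> p reduces to true regardless of the other variables. Either way ((q -> p) & u) -> p holds.

(⇒) This fails. Under q = T, u = T, t = F, p = F, the left side is true but the right side is false.

(⇒) fails; (⇐) holds.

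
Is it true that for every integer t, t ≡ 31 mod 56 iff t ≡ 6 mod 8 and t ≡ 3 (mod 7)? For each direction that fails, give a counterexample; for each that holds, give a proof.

[⇒] This fails: t = 31 gives 31 ≡ 31 (mod 56) but 31 ≡ 7 (mod 8), so the conjunction on the right does not hold.

[⇐] This fails: t = 38 satisfies both congruences on the right (38 ≡ 6 mod 8 and 38 ≡ 3 mod 7) yet 38 ≡ 38 (mod 56), not 31.

(⇒) fails and (⇐) fails.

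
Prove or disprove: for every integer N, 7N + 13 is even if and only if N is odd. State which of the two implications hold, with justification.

Both directions hold.

(⇒) Suppose 7N + 13 is even. Since 7 is odd, 7N and N have the same parity, so 7N + 13 ≡ N + 13 (mod 2). As 13 is odd, 7N + 13 is even exactly when N is odd. Thus N is odd.

(⇐) Conversely, suppose N is odd; write N = 2j + 1. Then 7N + 13 = 7·(2j + 1) + 13 = 2·7j + 20, which is even.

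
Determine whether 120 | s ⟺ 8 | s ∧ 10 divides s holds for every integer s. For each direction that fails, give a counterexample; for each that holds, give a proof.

(⇒) If 120 ∣ s, write s = 120q. Since 120 = 15·8, s = 8·(15q), so 8 ∣ s; and since 120 = 12·10, s = 10·(12q), so 10 ∣ s.

(⇐) This fails: take s = 40. Both 8 ∣ 40 and 10 ∣ 40, yet 40 is not a multiple of 120 (since 40 = 0·120 + 40), so 120 ∤ 40.

Not equivalent: only (⇒) holds.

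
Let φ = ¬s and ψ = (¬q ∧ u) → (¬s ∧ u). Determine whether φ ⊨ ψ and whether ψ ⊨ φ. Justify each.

The forward direction holds; the converse fails.

[⇒] Assume the antecedent. If q is true, (¬q ∧ u) → (¬s ∧ u) reduces to true regardless of the other variables. If q is false, the antecedent forces (q = F, s = F, u = F) or (q = F, s = F, u = T), and (¬q ∧ u) → (¬s ∧ u) holds there. Either way (¬q ∧ u) → (¬s ∧ u) holds.

[⇐] This fails. Under q = F, s = T, u = F, the left side is false but the right side is true.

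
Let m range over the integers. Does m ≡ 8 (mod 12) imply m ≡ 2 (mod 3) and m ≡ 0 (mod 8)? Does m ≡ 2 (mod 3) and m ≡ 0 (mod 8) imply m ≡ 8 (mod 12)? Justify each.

The forward direction fails; the converse holds.

(⟹) This fails: m = 20 gives 20 ≡ 8 (mod 12) but 20 ≡ 4 (mod 8), so the conjunction on the right does not hold.

(⟸) Conversely, if m ≡ 2 (mod 3) and m ≡ 0 (mod 8), then by the Chinese remainder theorem m ≡ 8 (mod 24). Since 8 ≡ 8 (mod 12) and 12 ∣ 24, we get m ≡ 8 (mod 12).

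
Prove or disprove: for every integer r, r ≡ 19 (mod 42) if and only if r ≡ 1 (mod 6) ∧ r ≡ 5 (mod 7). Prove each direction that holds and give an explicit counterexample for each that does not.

Both implications hold.

(⇒) Suppose r ≡ 19 (mod 42); write r = 42j + 19. Since 6 ∣ 42, reducing mod 6 gives r ≡ 19 ≡ 1 (mod 6); since 7 ∣ 42, reducing mod 7 gives r ≡ 19 ≡ 5 (mod 7).

(⇐) Conversely, if r ≡ 1 (mod 6) and r ≡ 5 (mod 7), then by the Chinese remainder theorem r ≡ 19 (mod 42). This is exactly r ≡ 19 (mod 42).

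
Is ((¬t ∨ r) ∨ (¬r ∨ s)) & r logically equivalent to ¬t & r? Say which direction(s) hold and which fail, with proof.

Forward direction. This fails. Under t = T, s = F, r = T, the left side is true but the right side is false.

Converse. Assume the antecedent. If t is true, the antecedent cannot hold. If t is false, the antecedent forces (t = F, s = F, r = T) or (t = F, s = T, r = T), and ((¬t ∨ r) ∨ (¬r ∨ s)) & r holds there. Either way ((¬t ∨ r) ∨ (¬r ∨ s)) & r holds.

Only the converse holds.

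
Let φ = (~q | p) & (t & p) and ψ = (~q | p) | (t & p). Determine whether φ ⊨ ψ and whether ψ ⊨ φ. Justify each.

Not equivalent: only (⇒) holds.

(⟹) Assume the antecedent. If p is true, (~q | p) | (t & p) reduces to true regardless of the other variables. If p is false, the antecedent cannot hold. Either way (~q | p) | (t & p) holds.

(⟸) This fails. Under p = F, q = F, t = F, the left side is false but the right side is true.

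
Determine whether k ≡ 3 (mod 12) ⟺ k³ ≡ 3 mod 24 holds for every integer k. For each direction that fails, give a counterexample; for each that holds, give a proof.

(⟹) This fails: take k = 15. Then 15 ≡ 3 (mod 12), but 15³ = 3375 ≡ 15 (mod 24), not 3.

(⟸) Conversely, the residues r modulo 24 with r³ ≡ 3 (mod 24) are exactly {3}, and each is ≡ 3 (mod 12).

Only the reverse direction holds.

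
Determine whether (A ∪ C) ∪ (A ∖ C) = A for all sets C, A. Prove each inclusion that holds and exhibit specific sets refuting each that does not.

The sets are not equal: only the reverse inclusion holds.

Forward inclusion. This inclusion fails. Take C = {1}, A = ∅; then 1 ∈ (A ∪ C) ∪ (A ∖ C) but 1 ∉ A.

Reverse inclusion. Let x ∈ A. Then either x ∈ A and x ∉ C; or x ∈ C ∩ A. In each case x ∈ (A ∪ C) ∪ (A ∖ C), so A ⊆ (A ∪ C) ∪ (A ∖ C).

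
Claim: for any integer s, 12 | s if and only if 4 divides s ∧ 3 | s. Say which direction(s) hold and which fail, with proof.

Both implications hold.

(⟹) If 12 ∣ s, write s = 12q. Since 12 = 3·4, s = 4·(3q), so 4 ∣ s; and since 12 = 4·3, s = 3·(4q), so 3 ∣ s.

(⟸) Suppose 4 ∣ s and 3 ∣ s. Any common multiple of 4 and 3 is a multiple of their lcm; here gcd(4, 3) = 1, so lcm(4, 3) = 4·3 = 12, so 12 ∣ s.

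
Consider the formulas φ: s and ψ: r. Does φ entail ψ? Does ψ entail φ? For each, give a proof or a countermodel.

(→) This fails. Under s = T, r = F, the left side is true but the right side is false.

(←) This fails. Under s = F, r = T, the left side is false but the right side is true.

Both directions fail.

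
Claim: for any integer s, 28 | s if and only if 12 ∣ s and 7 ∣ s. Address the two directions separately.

(⟹) This fails: take s = 28. Certainly 28 ∣ 28, but 12 ∤ 28.

(⟸) Suppose 12 ∣ s and 7 ∣ s. Any common multiple of 12 and 7 is a multiple of their lcm; here gcd(12, 7) = 1, so lcm(12, 7) = 12·7 = 84, so 84 ∣ s. Since 28 ∣ 84, it follows that 28 ∣ s.

Not equivalent: only (⇐) holds.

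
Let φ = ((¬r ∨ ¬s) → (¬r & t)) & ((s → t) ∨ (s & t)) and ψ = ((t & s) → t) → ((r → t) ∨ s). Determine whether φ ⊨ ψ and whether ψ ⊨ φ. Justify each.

Only the forward direction holds.

[⇐] This fails. Under r = F, t = F, s = F, the left side is false but the right side is true.

[⇒] Assume the antecedent. If r is true, the antecedent forces (r = T, t = T, s = T), and ((t & s) → t) → ((r → t) ∨ s) holds there. If r is false, ((t & s) → t) → ((r → t) ∨ s) reduces to true regardless of the other variables. Either way ((t & s) → t) → ((r → t) ∨ s) holds.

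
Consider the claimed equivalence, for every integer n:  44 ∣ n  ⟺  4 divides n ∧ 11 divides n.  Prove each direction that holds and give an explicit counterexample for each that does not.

Both directions hold.

Converse. Suppose 4 ∣ n and 11 ∣ n. Any common multiple of 4 and 11 is a multiple of their lcm; here gcd(4, 11) = 1, so lcm(4, 11) = 4·11 = 44, so 44 ∣ n.

Forward direction. If 44 ∣ n, write n = 44q. Since 44 = 11·4, n = 4·(11q), so 4 ∣ n; and since 44 = 4·11, n = 11·(4q), so 11 ∣ n.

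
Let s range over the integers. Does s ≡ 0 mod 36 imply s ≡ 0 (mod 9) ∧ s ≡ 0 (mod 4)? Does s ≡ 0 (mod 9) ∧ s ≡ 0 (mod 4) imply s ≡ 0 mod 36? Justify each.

(→) Suppose s ≡ 0 (mod 36); write s = 36j + 0. Since 9 ∣ 36, reducing mod 9 gives s ≡ 0 (mod 9); since 4 ∣ 36, reducing mod 4 gives s ≡ 0 (mod 4).

(←) Conversely, if s ≡ 0 (mod 9) and s ≡ 0 (mod 4), then by the Chinese remainder theorem s ≡ 0 (mod 36). This is exactly s ≡ 0 (mod 36).

Both directions hold; the statement is true.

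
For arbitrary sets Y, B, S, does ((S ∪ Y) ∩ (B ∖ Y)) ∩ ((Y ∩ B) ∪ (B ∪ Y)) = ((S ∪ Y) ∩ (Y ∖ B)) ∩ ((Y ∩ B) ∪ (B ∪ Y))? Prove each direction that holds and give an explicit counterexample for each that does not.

Neither inclusion holds.

Forward inclusion. This inclusion fails. Take Y = ∅, B = {1}, S = {1}; then 1 ∈ ((S ∪ Y) ∩ (B ∖ Y)) ∩ ((Y ∩ B) ∪ (B ∪ Y)) but 1 ∉ ((S ∪ Y) ∩ (Y ∖ B)) ∩ ((Y ∩ B) ∪ (B ∪ Y)).

Reverse inclusion. This inclusion fails. Take Y = {1}, B = ∅, S = ∅; then 1 ∈ ((S ∪ Y) ∩ (Y ∖ B)) ∩ ((Y ∩ B) ∪ (B ∪ Y)) but 1 ∉ ((S ∪ Y) ∩ (B ∖ Y)) ∩ ((Y ∩ B) ∪ (B ∪ Y)).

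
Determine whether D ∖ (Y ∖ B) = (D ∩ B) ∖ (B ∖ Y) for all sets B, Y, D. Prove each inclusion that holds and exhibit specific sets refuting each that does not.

The sets are not equal: only the reverse inclusion holds.

(⊇) Let x ∈ (D ∩ B) ∖ (B ∖ Y). Then x ∈ B ∩ Y ∩ D, from which x ∈ D ∖ (Y ∖ B).

(⊆) This inclusion fails. Take B = ∅, Y = ∅, D = {1}; then 1 ∈ D ∖ (Y ∖ B) but 1 ∉ (D ∩ B) ∖ (B ∖ Y).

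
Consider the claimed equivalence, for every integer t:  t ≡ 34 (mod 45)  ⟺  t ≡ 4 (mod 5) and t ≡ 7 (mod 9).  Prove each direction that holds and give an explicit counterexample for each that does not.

(⟸) If t ≡ 4 (mod 5) and t ≡ 7 (mod 9), then by the Chinese remainder theorem t ≡ 34 (mod 45). This is exactly t ≡ 34 (mod 45).

(⟹) Suppose t ≡ 34 (mod 45); write t = 45j + 34. Since 5 ∣ 45, reducing mod 5 gives t ≡ 34 ≡ 4 (mod 5); since 9 ∣ 45, reducing mod 9 gives t ≡ 34 ≡ 7 (mod 9).

Both directions hold.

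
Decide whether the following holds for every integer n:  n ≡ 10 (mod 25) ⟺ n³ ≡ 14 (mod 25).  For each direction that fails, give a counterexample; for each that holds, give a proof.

Neither implication holds.

Forward direction. This fails: take n = 10. Then 10 ≡ 10 (mod 25), but 10³ = 1000 ≡ 0 (mod 25), not 14.

Converse. This fails: take n = 4. Then 4³ = 64 ≡ 14 (mod 25), yet 4 ≡ 4 (mod 25), not 10.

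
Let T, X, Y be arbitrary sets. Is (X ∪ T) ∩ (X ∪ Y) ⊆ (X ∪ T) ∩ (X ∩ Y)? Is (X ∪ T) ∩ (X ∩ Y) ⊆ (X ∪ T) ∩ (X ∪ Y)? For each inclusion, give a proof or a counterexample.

(⊆) fails; (⊇) holds.

Forward inclusion. This inclusion fails. Take T = ∅, X = {1}, Y = ∅; then 1 ∈ (X ∪ T) ∩ (X ∪ Y) but 1 ∉ (X ∪ T) ∩ (X ∩ Y).

Reverse inclusion. Let x ∈ (X ∪ T) ∩ (X ∩ Y). Then either x ∈ X ∩ Y and x ∉ T; or x ∈ T ∩ X ∩ Y. In each case x ∈ (X ∪ T) ∩ (X ∪ Y), so (X ∪ T) ∩ (X ∩ Y) ⊆ (X ∪ T) ∩ (X ∪ Y).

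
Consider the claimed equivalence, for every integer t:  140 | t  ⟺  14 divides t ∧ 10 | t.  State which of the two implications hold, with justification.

Only the forward direction holds.

(→) If 140 ∣ t, write t = 140q. Since 140 = 10·14, t = 14·(10q), so 14 ∣ t; and since 140 = 14·10, t = 10·(14q), so 10 ∣ t.

(←) This fails: take t = 70. Both 14 ∣ 70 and 10 ∣ 70, yet 70 is not a multiple of 140 (since 70 = 0·140 + 70), so 140 ∤ 70.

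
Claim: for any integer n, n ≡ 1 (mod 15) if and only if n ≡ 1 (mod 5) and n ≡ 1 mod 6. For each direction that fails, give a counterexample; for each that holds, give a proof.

(⟹) This fails: n = 16 gives 16 ≡ 1 (mod 15) but 16 ≡ 4 (mod 6), so the conjunction on the right does not hold.

(⟸) Conversely, if n ≡ 1 (mod 5) and n ≡ 1 (mod 6), then by the Chinese remainder theorem n ≡ 1 (mod 30). Since 1 ≡ 1 (mod 15) and 15 ∣ 30, we get n ≡ 1 (mod 15).

Only the converse holds.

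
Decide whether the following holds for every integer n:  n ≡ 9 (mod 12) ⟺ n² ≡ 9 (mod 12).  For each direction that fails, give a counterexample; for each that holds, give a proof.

[⇒] Suppose n ≡ 9 (mod 12). Write n = 12j + 9. Then (12j + 9)² = 144j² + 216j + 81 = 12(12j² + 18j + 6) + 9, so n² ≡ 9 (mod 12).

[⇐] This fails: take n = 3. Then 3² = 9 ≡ 9 (mod 12), yet 3 ≡ 3 (mod 12), not 9.

The forward direction holds; the converse fails.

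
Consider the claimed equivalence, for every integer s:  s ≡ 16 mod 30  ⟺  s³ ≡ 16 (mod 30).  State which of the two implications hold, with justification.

(⇒) Suppose s ≡ 16 mod 30. Write s = 30j + 16. Then (30j + 16)³ = 27000j³ + 43200j² + 23040j + 4096 = 30(900j³ + 1440j² + 768j + 136) + 16, so s³ ≡ 16 (mod 30).

(⇐) Conversely, suppose s³ ≡ 16 (mod 30). The only residue r in {0, …, 29} with r³ ≡ 16 (mod 30) is r = 16, so s ≡ 16 (mod 30).

The biconditional holds.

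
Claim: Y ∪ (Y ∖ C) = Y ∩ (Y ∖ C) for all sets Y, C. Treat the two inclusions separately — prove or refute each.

(⟸) Let x ∈ Y ∩ (Y ∖ C). Then x ∈ Y and x ∉ C, from which x ∈ Y ∪ (Y ∖ C).

(⟹) This inclusion fails. Take Y = {1}, C = {1}; then 1 ∈ Y ∪ (Y ∖ C) but 1 ∉ Y ∩ (Y ∖ C).

The sets are not equal: only the reverse inclusion holds.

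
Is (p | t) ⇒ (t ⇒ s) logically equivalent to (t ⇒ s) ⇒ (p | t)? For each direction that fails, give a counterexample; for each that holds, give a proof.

(⇒) fails and (⇐) fails.

[⇒] This fails. Under p = F, t = F, s = F, the left side is true but the right side is false.

[⇐] This fails. Under p = F, t = T, s = F, the left side is false but the right side is true.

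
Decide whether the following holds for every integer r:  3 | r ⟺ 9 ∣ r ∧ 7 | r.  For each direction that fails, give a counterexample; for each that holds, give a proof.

(⇒) fails; (⇐) holds.

(⟹) This fails: take r = 3. Certainly 3 ∣ 3, but 9 ∤ 3.

(⟸) Suppose 9 ∣ r and 7 ∣ r. Any common multiple of 9 and 7 is a multiple of their lcm; here gcd(9, 7) = 1, so lcm(9, 7) = 9·7 = 63, so 63 ∣ r. Since 3 ∣ 63, it follows that 3 ∣ r.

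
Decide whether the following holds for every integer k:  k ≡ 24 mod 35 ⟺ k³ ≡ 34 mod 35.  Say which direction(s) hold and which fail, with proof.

(→) Suppose k ≡ 24 mod 35. Write k = 35j + 24. Then (35j + 24)³ = 42875j³ + 88200j² + 60480j + 13824 = 35(1225j³ + 2520j² + 1728j + 394) + 34, so k³ ≡ 34 (mod 35).

(←) This fails: take k = 19. Then 19³ = 6859 ≡ 34 (mod 35), yet 19 ≡ 19 (mod 35), not 24.

The forward direction holds; the converse fails.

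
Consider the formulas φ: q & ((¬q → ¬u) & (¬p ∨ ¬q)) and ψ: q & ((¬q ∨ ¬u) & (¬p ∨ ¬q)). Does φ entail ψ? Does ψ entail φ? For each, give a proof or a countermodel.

Not equivalent: only (⇐) holds.

Converse. Assume the antecedent. If q is true, the antecedent forces (q = T, p = F, u = F), and q & ((¬q → ¬u) & (¬p ∨ ¬q)) holds there. If q is false, the antecedent cannot hold. Either way q & ((¬q → ¬u) & (¬p ∨ ¬q)) holds.

Forward direction. This fails. Under q = T, p = F, u = T, the left side is true but the right side is false.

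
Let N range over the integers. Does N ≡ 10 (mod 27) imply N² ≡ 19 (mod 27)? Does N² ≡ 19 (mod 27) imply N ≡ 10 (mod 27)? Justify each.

(⇐) This fails: take N = 17. Then 17² = 289 ≡ 19 (mod 27), yet 17 ≡ 17 (mod 27), not 10.

(⇒) Suppose N ≡ 10 (mod 27). Write N = 27j + 10. Then (27j + 10)² = 729j² + 540j + 100 = 27(27j² + 20j + 3) + 19, so N² ≡ 19 (mod 27).

Only the forward implication holds.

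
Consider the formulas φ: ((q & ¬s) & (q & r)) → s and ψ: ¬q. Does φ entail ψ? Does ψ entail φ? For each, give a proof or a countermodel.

[⇒] This fails. Under r = F, q = T, s = F, the left side is true but the right side is false.

[⇐] Assume the antecedent. If r is true, the antecedent forces (r = T, q = F, s = F) or (r = T, q = F, s = T), and ((q & ¬s) & (q & r)) → s holds there. If r is false, ((q & ¬s) & (q & r)) → s reduces to true regardless of the other variables. Either way ((q & ¬s) & (q & r)) → s holds.

Not equivalent: only (⇐) holds.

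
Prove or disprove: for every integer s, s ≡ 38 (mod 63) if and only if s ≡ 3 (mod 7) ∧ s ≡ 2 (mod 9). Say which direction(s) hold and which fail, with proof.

Converse. If s ≡ 3 (mod 7) and s ≡ 2 (mod 9), then by the Chinese remainder theorem s ≡ 38 (mod 63). This is exactly s ≡ 38 (mod 63).

Forward direction. Suppose s ≡ 38 (mod 63); write s = 63j + 38. Since 7 ∣ 63, reducing mod 7 gives s ≡ 38 ≡ 3 (mod 7); since 9 ∣ 63, reducing mod 9 gives s ≡ 38 ≡ 2 (mod 9).

Both directions hold; the statement is true.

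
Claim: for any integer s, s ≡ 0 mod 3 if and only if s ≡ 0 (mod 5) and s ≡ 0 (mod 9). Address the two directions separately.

[⇒] This fails: s = 33 gives 33 ≡ 0 (mod 3) but 33 ≡ 3 (mod 5), so the conjunction on the right does not hold.

[⇐] Conversely, if s ≡ 0 (mod 5) and s ≡ 0 (mod 9), then by the Chinese remainder theorem s ≡ 0 (mod 45). Since 0 ≡ 0 (mod 3) and 3 ∣ 45, we get s ≡ 0 (mod 3).

(⇒) fails; (⇐) holds.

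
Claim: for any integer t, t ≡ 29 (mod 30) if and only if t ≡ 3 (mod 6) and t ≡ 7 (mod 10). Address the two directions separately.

(⟹) This fails: t = 29 gives 29 ≡ 29 (mod 30) but 29 ≡ 5 (mod 6), so the conjunction on the right does not hold.

(⟸) This fails: t = 27 satisfies both congruences on the right (27 ≡ 3 mod 6 and 27 ≡ 7 mod 10) yet 27 ≡ 27 (mod 30), not 29.

Neither implication holds.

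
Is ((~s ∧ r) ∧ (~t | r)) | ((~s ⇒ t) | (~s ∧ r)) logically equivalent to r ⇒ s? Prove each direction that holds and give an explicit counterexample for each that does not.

Neither implication holds.

[⇒] This fails. Under s = F, t = F, r = T, the left side is true but the right side is false.

[⇐] This fails. Under s = F, t = F, r = F, the left side is false but the right side is true.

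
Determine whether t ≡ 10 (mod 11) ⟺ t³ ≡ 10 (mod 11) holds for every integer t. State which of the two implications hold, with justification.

Both directions hold; the statement is true.

(⟹) Suppose t ≡ 10 (mod 11). Write t = 11j + 10. Then (11j + 10)³ = 1331j³ + 3630j² + 3300j + 1000 = 11(121j³ + 330j² + 300j + 90) + 10, so t³ ≡ 10 (mod 11).

(⟸) For the converse, argue contrapositively. If t ≢ 10 (mod 11), then t is congruent to one of 0, 1, 2, 3, 4, 5, 6, 7, 8, 9 modulo 11, and these give t³ ≡ 0, 1, 8, 5, 9, 4, 7, 2, 6, 3 respectively — never 10.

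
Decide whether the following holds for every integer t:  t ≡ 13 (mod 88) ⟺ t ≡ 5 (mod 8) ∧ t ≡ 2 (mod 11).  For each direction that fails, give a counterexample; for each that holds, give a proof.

Equivalent; both directions hold.

Converse. If t ≡ 5 (mod 8) and t ≡ 2 (mod 11), then by the Chinese remainder theorem t ≡ 13 (mod 88). This is exactly t ≡ 13 (mod 88).

Forward direction. Suppose t ≡ 13 (mod 88); write t = 88j + 13. Since 8 ∣ 88, reducing mod 8 gives t ≡ 13 ≡ 5 (mod 8); since 11 ∣ 88, reducing mod 11 gives t ≡ 13 ≡ 2 (mod 11).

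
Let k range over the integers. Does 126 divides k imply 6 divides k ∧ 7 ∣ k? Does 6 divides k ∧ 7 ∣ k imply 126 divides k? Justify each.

(→) If 126 ∣ k, write k = 126q. Since 126 = 21·6, k = 6·(21q), so 6 ∣ k; and since 126 = 18·7, k = 7·(18q), so 7 ∣ k.

(←) This fails: take k = 42. Both 6 ∣ 42 and 7 ∣ 42, yet 42 is not a multiple of 126 (since 42 = 0·126 + 42), so 126 ∤ 42.

Not equivalent: only (⇒) holds.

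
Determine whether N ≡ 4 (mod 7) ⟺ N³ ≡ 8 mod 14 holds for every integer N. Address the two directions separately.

Neither direction holds.

(⇒) This fails: take N = 11. Then 11 ≡ 4 (mod 7), but 11³ = 1331 ≡ 1 (mod 14), not 8.

(⇐) This fails: take N = 2. Then 2³ = 8 ≡ 8 (mod 14), yet 2 ≡ 2 (mod 7), not 4.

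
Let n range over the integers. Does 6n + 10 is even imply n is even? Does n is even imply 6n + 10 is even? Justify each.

Only the converse holds.

(⟹) This fails: take n = 3. Then 6n + 10 = 28, which is even, yet n = 3 is odd, not even.

(⟸) Suppose n is even. Since 6 is even, 6n is even for every n, so 6n + 10 has the same parity as 10, which is even. Hence 6n + 10 is even.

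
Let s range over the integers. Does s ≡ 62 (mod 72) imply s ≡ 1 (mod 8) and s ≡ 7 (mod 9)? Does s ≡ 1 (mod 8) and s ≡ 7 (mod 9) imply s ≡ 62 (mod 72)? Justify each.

(→) This fails: s = 62 gives 62 ≡ 62 (mod 72) but 62 ≡ 6 (mod 8), so the conjunction on the right does not hold.

(←) This fails: s = 25 satisfies both congruences on the right (25 ≡ 1 mod 8 and 25 ≡ 7 mod 9) yet 25 ≡ 25 (mod 72), not 62.

(⇒) fails and (⇐) fails.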